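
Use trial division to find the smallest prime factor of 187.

11

187 is odd.
Digit sum 16, not divisible by 3.
Ends in 7: not divisible by 5.
7: 187 = 7·26 + 5
11: 187 = 11·17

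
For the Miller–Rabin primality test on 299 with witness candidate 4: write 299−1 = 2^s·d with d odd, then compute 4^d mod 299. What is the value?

140

299 − 1 = 298 = 2^1 · 149, so d = 149.
4^1 ≡ 4 (mod 299)
4^2 ≡ 4^2 = 16 ≡ 16 (mod 299)
4^4 ≡ 16^2 = 256 ≡ 256 (mod 299)
4^8 ≡ 256^2 = 65536 ≡ 55 (mod 299)
4^16 ≡ 55^2 = 3025 ≡ 35 (mod 299)
4^32 ≡ 35^2 = 1225 ≡ 29 (mod 299)
4^64 ≡ 29^2 = 841 ≡ 243 (mod 299)
4^128 ≡ 243^2 = 59049 ≡ 146 (mod 299)
149 = 128 + 16 + 4 + 1 in binary powers of 2.
So 4^149 ≡ 146 · 35 · 256 · 4 ≡ 140 (mod 299).
Squaring chain: 140; never reaches −1, so base 4 is a Miller–Rabin witness that 299 is composite.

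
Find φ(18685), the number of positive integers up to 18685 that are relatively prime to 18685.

Factor: 18685 = 5 · 37 · 101.
φ(18685) = (5−1) · (37−1) · (101−1) = 4 · 36 · 100 = 14400.

14400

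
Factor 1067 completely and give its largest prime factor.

1067 = 11 · 97
97 is prime.
So 1067 = 11 · 97; the largest prime factor is 97.

97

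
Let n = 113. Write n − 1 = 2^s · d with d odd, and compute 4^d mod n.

113 − 1 = 112 = 2^4 · 7, so d = 7.
4^1 ≡ 4 (mod 113)
4^2 ≡ 4^2 = 16 ≡ 16 (mod 113)
4^4 ≡ 16^2 = 256 ≡ 30 (mod 113)
7 = 4 + 2 + 1 in binary powers of 2.
So 4^7 ≡ 30 · 16 · 4 ≡ 112 (mod 113).
Since 4^d ≡ 112 (mod 113), base 4 does not prove 113 composite.

112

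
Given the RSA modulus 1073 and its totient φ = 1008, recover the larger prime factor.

37

φ(n) = (p−1)(q−1) = n − (p+q) + 1, so p + q = 1073 − 1008 + 1 = 66.
p and q are the roots of t² − 66t + 1073 = 0.
Discriminant: 66² − 4·1073 = 4356 − 4292 = 64; √64 = 8.
q = (66 − 8)/2 = 29, p = (66 + 8)/2 = 37.
Check: 29 · 37 = 1073.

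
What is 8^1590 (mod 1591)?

1368

8^1 ≡ 8 (mod 1591)
8^2 ≡ 8^2 = 64 ≡ 64 (mod 1591)
8^4 ≡ 64^2 = 4096 ≡ 914 (mod 1591)
8^8 ≡ 914^2 = 835396 ≡ 121 (mod 1591)
8^16 ≡ 121^2 = 14641 ≡ 322 (mod 1591)
8^32 ≡ 322^2 = 103684 ≡ 269 (mod 1591)
8^64 ≡ 269^2 = 72361 ≡ 766 (mod 1591)
8^128 ≡ 766^2 = 586756 ≡ 1268 (mod 1591)
8^256 ≡ 1268^2 = 1607824 ≡ 914 (mod 1591)
8^512 ≡ 914^2 = 835396 ≡ 121 (mod 1591)
8^1024 ≡ 121^2 = 14641 ≡ 322 (mod 1591)
1590 = 1024 + 512 + 32 + 16 + 4 + 2 in binary powers of 2.
So 8^1590 ≡ 322 · 121 · 269 · 322 · 914 · 64 ≡ 1368 (mod 1591).
Since 1368 ≠ 1, base 8 is a Fermat witness: 1591 is composite.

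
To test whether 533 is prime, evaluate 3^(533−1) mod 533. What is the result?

3^1 ≡ 3 (mod 533)
3^2 ≡ 3^2 = 9 ≡ 9 (mod 533)
3^4 ≡ 9^2 = 81 ≡ 81 (mod 533)
3^8 ≡ 81^2 = 6561 ≡ 165 (mod 533)
3^16 ≡ 165^2 = 27225 ≡ 42 (mod 533)
3^32 ≡ 42^2 = 1764 ≡ 165 (mod 533)
3^64 ≡ 165^2 = 27225 ≡ 42 (mod 533)
3^128 ≡ 42^2 = 1764 ≡ 165 (mod 533)
3^256 ≡ 165^2 = 27225 ≡ 42 (mod 533)
3^512 ≡ 42^2 = 1764 ≡ 165 (mod 533)
532 = 512 + 16 + 4 in binary powers of 2.
So 3^532 ≡ 165 · 42 · 81 ≡ 81 (mod 533).
Since 81 ≠ 1, base 3 is a Fermat witness: 533 is composite.

81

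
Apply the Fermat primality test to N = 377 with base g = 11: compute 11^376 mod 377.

81

11^1 ≡ 11 (mod 377)
11^2 ≡ 11^2 = 121 ≡ 121 (mod 377)
11^4 ≡ 121^2 = 14641 ≡ 315 (mod 377)
11^8 ≡ 315^2 = 99225 ≡ 74 (mod 377)
11^16 ≡ 74^2 = 5476 ≡ 198 (mod 377)
11^32 ≡ 198^2 = 39204 ≡ 373 (mod 377)
11^64 ≡ 373^2 = 139129 ≡ 16 (mod 377)
11^128 ≡ 16^2 = 256 ≡ 256 (mod 377)
11^256 ≡ 256^2 = 65536 ≡ 315 (mod 377)
376 = 256 + 64 + 32 + 16 + 8 in binary powers of 2.
So 11^376 ≡ 315 · 16 · 373 · 198 · 74 ≡ 81 (mod 377).
Since 81 ≠ 1, base 11 is a Fermat witness: 377 is composite.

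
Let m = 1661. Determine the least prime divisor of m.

11

1661 is odd.
Digit sum 14, not divisible by 3.
Ends in 1: not divisible by 5.
7: 1661 = 7·237 + 2
11: 1661 = 11·151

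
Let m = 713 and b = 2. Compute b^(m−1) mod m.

2^1 ≡ 2 (mod 713)
2^2 ≡ 2^2 = 4 ≡ 4 (mod 713)
2^4 ≡ 4^2 = 16 ≡ 16 (mod 713)
2^8 ≡ 16^2 = 256 ≡ 256 (mod 713)
2^16 ≡ 256^2 = 65536 ≡ 653 (mod 713)
2^32 ≡ 653^2 = 426409 ≡ 35 (mod 713)
2^64 ≡ 35^2 = 1225 ≡ 512 (mod 713)
2^128 ≡ 512^2 = 262144 ≡ 473 (mod 713)
2^256 ≡ 473^2 = 223729 ≡ 560 (mod 713)
2^512 ≡ 560^2 = 313600 ≡ 593 (mod 713)
712 = 512 + 128 + 64 + 8 in binary powers of 2.
So 2^712 ≡ 593 · 473 · 512 · 256 ≡ 624 (mod 713).
Since 624 ≠ 1, base 2 is a Fermat witness: 713 is composite.

624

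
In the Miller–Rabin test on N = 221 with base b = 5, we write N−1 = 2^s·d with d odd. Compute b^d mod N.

112

221 − 1 = 220 = 2^2 · 55, so d = 55.
5^1 ≡ 5 (mod 221)
5^2 ≡ 5^2 = 25 ≡ 25 (mod 221)
5^4 ≡ 25^2 = 625 ≡ 183 (mod 221)
5^8 ≡ 183^2 = 33489 ≡ 118 (mod 221)
5^16 ≡ 118^2 = 13924 ≡ 1 (mod 221)
5^32 ≡ 1^2 = 1 ≡ 1 (mod 221)
55 = 32 + 16 + 4 + 2 + 1 in binary powers of 2.
So 5^55 ≡ 1 · 1 · 183 · 25 · 5 ≡ 112 (mod 221).
Squaring chain: 112 → 168; never reaches −1, so base 5 is a Miller–Rabin witness that 221 is composite.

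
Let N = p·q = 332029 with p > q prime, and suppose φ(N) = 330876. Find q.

φ(n) = (p−1)(q−1) = n − (p+q) + 1, so p + q = 332029 − 330876 + 1 = 1154.
p and q are the roots of t² − 1154t + 332029 = 0.
Discriminant: 1154² − 4·332029 = 1331716 − 1328116 = 3600; √3600 = 60.
q = (1154 − 60)/2 = 547, p = (1154 + 60)/2 = 607.
Check: 547 · 607 = 332029.

547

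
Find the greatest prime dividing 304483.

304483 = 43 · 7081
7081 = 73 · 97
97 is prime.
So 304483 = 43 · 73 · 97; the largest prime factor is 97.

97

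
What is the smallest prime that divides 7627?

7627 is odd.
Digit sum 22, not divisible by 3.
Ends in 7: not divisible by 5.
7: 7627 = 7·1089 + 4
11: 7627 = 11·693 + 4
13: 7627 = 13·586 + 9
17: 7627 = 17·448 + 11
19: 7627 = 19·401 + 8
23: 7627 = 23·331 + 14
29: 7627 = 29·263

29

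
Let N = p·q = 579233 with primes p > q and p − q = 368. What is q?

Since p = q + 368, we have 579233 = q(q + 368), so q² + 368q − 579233 = 0.
Discriminant: 368² + 4·579233 = 135424 + 2316932 = 2452356; √2452356 = 1566.
q = (−368 + 1566)/2 = 599, and p = q + 368 = 967.
Check: 599 · 967 = 579233.

599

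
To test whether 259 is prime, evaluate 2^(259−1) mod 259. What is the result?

64

2^1 ≡ 2 (mod 259)
2^2 ≡ 2^2 = 4 ≡ 4 (mod 259)
2^4 ≡ 4^2 = 16 ≡ 16 (mod 259)
2^8 ≡ 16^2 = 256 ≡ 256 (mod 259)
2^16 ≡ 256^2 = 65536 ≡ 9 (mod 259)
2^32 ≡ 9^2 = 81 ≡ 81 (mod 259)
2^64 ≡ 81^2 = 6561 ≡ 86 (mod 259)
2^128 ≡ 86^2 = 7396 ≡ 144 (mod 259)
2^256 ≡ 144^2 = 20736 ≡ 16 (mod 259)
258 = 256 + 2 in binary powers of 2.
So 2^258 ≡ 16 · 4 ≡ 64 (mod 259).
Since 64 ≠ 1, base 2 is a Fermat witness: 259 is composite.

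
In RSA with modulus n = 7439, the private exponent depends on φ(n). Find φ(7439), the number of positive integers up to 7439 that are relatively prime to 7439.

Factor: 7439 = 43 · 173.
φ(7439) = (43−1) · (173−1) = 42 · 172 = 7224.

7224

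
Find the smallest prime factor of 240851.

240851 is odd.
Digit sum 20, not divisible by 3.
Ends in 1: not divisible by 5.
7: 240851 = 7·34407 + 2
11: 240851 = 11·21895 + 6
13: 240851 = 13·18527

13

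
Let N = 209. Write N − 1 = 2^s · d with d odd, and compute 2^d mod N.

209 − 1 = 208 = 2^4 · 13, so d = 13.
2^1 ≡ 2 (mod 209)
2^2 ≡ 2^2 = 4 ≡ 4 (mod 209)
2^4 ≡ 4^2 = 16 ≡ 16 (mod 209)
2^8 ≡ 16^2 = 256 ≡ 47 (mod 209)
13 = 8 + 4 + 1 in binary powers of 2.
So 2^13 ≡ 47 · 16 · 2 ≡ 41 (mod 209).
Squaring chain: 41 → 9 → 81 → 82; never reaches −1, so base 2 is a Miller–Rabin witness that 209 is composite.

41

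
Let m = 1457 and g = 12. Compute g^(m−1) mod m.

794

12^1 ≡ 12 (mod 1457)
12^2 ≡ 12^2 = 144 ≡ 144 (mod 1457)
12^4 ≡ 144^2 = 20736 ≡ 338 (mod 1457)
12^8 ≡ 338^2 = 114244 ≡ 598 (mod 1457)
12^16 ≡ 598^2 = 357604 ≡ 639 (mod 1457)
12^32 ≡ 639^2 = 408321 ≡ 361 (mod 1457)
12^64 ≡ 361^2 = 130321 ≡ 648 (mod 1457)
12^128 ≡ 648^2 = 419904 ≡ 288 (mod 1457)
12^256 ≡ 288^2 = 82944 ≡ 1352 (mod 1457)
12^512 ≡ 1352^2 = 1827904 ≡ 826 (mod 1457)
12^1024 ≡ 826^2 = 682276 ≡ 400 (mod 1457)
1456 = 1024 + 256 + 128 + 32 + 16 in binary powers of 2.
So 12^1456 ≡ 400 · 1352 · 288 · 361 · 639 ≡ 794 (mod 1457).
Since 794 ≠ 1, base 12 is a Fermat witness: 1457 is composite.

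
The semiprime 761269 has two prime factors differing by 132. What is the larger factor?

941

Since p = q + 132, we have 761269 = q(q + 132), so q² + 132q − 761269 = 0.
Discriminant: 132² + 4·761269 = 17424 + 3045076 = 3062500; √3062500 = 1750.
q = (−132 + 1750)/2 = 809, and p = q + 132 = 941.
Check: 809 · 941 = 761269.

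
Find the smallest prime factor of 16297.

16297 is odd.
Digit sum 25, not divisible by 3.
Ends in 7: not divisible by 5.
7: 16297 = 7·2328 + 1
11: 16297 = 11·1481 + 6
13: 16297 = 13·1253 + 8
17: 16297 = 17·958 + 11
19: 16297 = 19·857 + 14
23: 16297 = 23·708 + 13
29: 16297 = 29·561 + 28
31: 16297 = 31·525 + 22
37: 16297 = 37·440 + 17
41: 16297 = 41·397 + 20
43: 16297 = 43·379

43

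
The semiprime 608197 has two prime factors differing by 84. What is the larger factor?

Since p = q + 84, we have 608197 = q(q + 84), so q² + 84q − 608197 = 0.
Discriminant: 84² + 4·608197 = 7056 + 2432788 = 2439844; √2439844 = 1562.
q = (−84 + 1562)/2 = 739, and p = q + 84 = 823.
Check: 739 · 823 = 608197.

823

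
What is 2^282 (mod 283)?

1

2^1 ≡ 2 (mod 283)
2^2 ≡ 2^2 = 4 ≡ 4 (mod 283)
2^4 ≡ 4^2 = 16 ≡ 16 (mod 283)
2^8 ≡ 16^2 = 256 ≡ 256 (mod 283)
2^16 ≡ 256^2 = 65536 ≡ 163 (mod 283)
2^32 ≡ 163^2 = 26569 ≡ 250 (mod 283)
2^64 ≡ 250^2 = 62500 ≡ 240 (mod 283)
2^128 ≡ 240^2 = 57600 ≡ 151 (mod 283)
2^256 ≡ 151^2 = 22801 ≡ 161 (mod 283)
282 = 256 + 16 + 8 + 2 in binary powers of 2.
So 2^282 ≡ 161 · 163 · 256 · 4 ≡ 1 (mod 283).
Since the result is 1, base 2 gives no evidence that 283 is composite.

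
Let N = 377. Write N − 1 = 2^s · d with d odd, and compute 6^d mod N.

377 − 1 = 376 = 2^3 · 47, so d = 47.
6^1 ≡ 6 (mod 377)
6^2 ≡ 6^2 = 36 ≡ 36 (mod 377)
6^4 ≡ 36^2 = 1296 ≡ 165 (mod 377)
6^8 ≡ 165^2 = 27225 ≡ 81 (mod 377)
6^16 ≡ 81^2 = 6561 ≡ 152 (mod 377)
6^32 ≡ 152^2 = 23104 ≡ 107 (mod 377)
47 = 32 + 8 + 4 + 2 + 1 in binary powers of 2.
So 6^47 ≡ 107 · 81 · 165 · 36 · 6 ≡ 323 (mod 377).
Squaring chain: 323 → 277 → 198; never reaches −1, so base 6 is a Miller–Rabin witness that 377 is composite.

323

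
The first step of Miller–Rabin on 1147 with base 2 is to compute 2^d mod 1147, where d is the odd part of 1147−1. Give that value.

1147 − 1 = 1146 = 2^1 · 573, so d = 573.
2^1 ≡ 2 (mod 1147)
2^2 ≡ 2^2 = 4 ≡ 4 (mod 1147)
2^4 ≡ 4^2 = 16 ≡ 16 (mod 1147)
2^8 ≡ 16^2 = 256 ≡ 256 (mod 1147)
2^16 ≡ 256^2 = 65536 ≡ 157 (mod 1147)
2^32 ≡ 157^2 = 24649 ≡ 562 (mod 1147)
2^64 ≡ 562^2 = 315844 ≡ 419 (mod 1147)
2^128 ≡ 419^2 = 175561 ≡ 70 (mod 1147)
2^256 ≡ 70^2 = 4900 ≡ 312 (mod 1147)
2^512 ≡ 312^2 = 97344 ≡ 996 (mod 1147)
573 = 512 + 32 + 16 + 8 + 4 + 1 in binary powers of 2.
So 2^573 ≡ 996 · 562 · 157 · 256 · 16 · 2 ≡ 1124 (mod 1147).
Squaring chain: 1124; never reaches −1, so base 2 is a Miller–Rabin witness that 1147 is composite.

1124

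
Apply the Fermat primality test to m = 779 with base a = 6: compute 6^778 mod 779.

6^1 ≡ 6 (mod 779)
6^2 ≡ 6^2 = 36 ≡ 36 (mod 779)
6^4 ≡ 36^2 = 1296 ≡ 517 (mod 779)
6^8 ≡ 517^2 = 267289 ≡ 92 (mod 779)
6^16 ≡ 92^2 = 8464 ≡ 674 (mod 779)
6^32 ≡ 674^2 = 454276 ≡ 119 (mod 779)
6^64 ≡ 119^2 = 14161 ≡ 139 (mod 779)
6^128 ≡ 139^2 = 19321 ≡ 625 (mod 779)
6^256 ≡ 625^2 = 390625 ≡ 346 (mod 779)
6^512 ≡ 346^2 = 119716 ≡ 529 (mod 779)
778 = 512 + 256 + 8 + 2 in binary powers of 2.
So 6^778 ≡ 529 · 346 · 92 · 36 ≡ 156 (mod 779).
Since 156 ≠ 1, base 6 is a Fermat witness: 779 is composite.

156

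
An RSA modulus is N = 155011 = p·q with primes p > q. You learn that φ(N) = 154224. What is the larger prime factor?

φ(n) = (p−1)(q−1) = n − (p+q) + 1, so p + q = 155011 − 154224 + 1 = 788.
p and q are the roots of t² − 788t + 155011 = 0.
Discriminant: 788² − 4·155011 = 620944 − 620044 = 900; √900 = 30.
q = (788 − 30)/2 = 379, p = (788 + 30)/2 = 409.
Check: 379 · 409 = 155011.

409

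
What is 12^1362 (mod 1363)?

12^1 ≡ 12 (mod 1363)
12^2 ≡ 12^2 = 144 ≡ 144 (mod 1363)
12^4 ≡ 144^2 = 20736 ≡ 291 (mod 1363)
12^8 ≡ 291^2 = 84681 ≡ 175 (mod 1363)
12^16 ≡ 175^2 = 30625 ≡ 639 (mod 1363)
12^32 ≡ 639^2 = 408321 ≡ 784 (mod 1363)
12^64 ≡ 784^2 = 614656 ≡ 1306 (mod 1363)
12^128 ≡ 1306^2 = 1705636 ≡ 523 (mod 1363)
12^256 ≡ 523^2 = 273529 ≡ 929 (mod 1363)
12^512 ≡ 929^2 = 863041 ≡ 262 (mod 1363)
12^1024 ≡ 262^2 = 68644 ≡ 494 (mod 1363)
1362 = 1024 + 256 + 64 + 16 + 2 in binary powers of 2.
So 12^1362 ≡ 494 · 929 · 1306 · 639 · 144 ≡ 202 (mod 1363).
Since 202 ≠ 1, base 12 is a Fermat witness: 1363 is composite.

202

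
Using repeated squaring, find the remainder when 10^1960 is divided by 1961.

10^1 ≡ 10 (mod 1961)
10^2 ≡ 10^2 = 100 ≡ 100 (mod 1961)
10^4 ≡ 100^2 = 10000 ≡ 195 (mod 1961)
10^8 ≡ 195^2 = 38025 ≡ 766 (mod 1961)
10^16 ≡ 766^2 = 586756 ≡ 417 (mod 1961)
10^32 ≡ 417^2 = 173889 ≡ 1321 (mod 1961)
10^64 ≡ 1321^2 = 1745041 ≡ 1712 (mod 1961)
10^128 ≡ 1712^2 = 2930944 ≡ 1210 (mod 1961)
10^256 ≡ 1210^2 = 1464100 ≡ 1194 (mod 1961)
10^512 ≡ 1194^2 = 1425636 ≡ 1950 (mod 1961)
10^1024 ≡ 1950^2 = 3802500 ≡ 121 (mod 1961)
1960 = 1024 + 512 + 256 + 128 + 32 + 8 in binary powers of 2.
So 10^1960 ≡ 121 · 1950 · 1194 · 1210 · 1321 · 766 ≡ 121 (mod 1961).
Since 121 ≠ 1, base 10 is a Fermat witness: 1961 is composite.

121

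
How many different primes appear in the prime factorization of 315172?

5

315172 = 2^2 · 78793
78793 = 11 · 7163
7163 = 13 · 551
551 = 19 · 29
315172 = 2^2 · 11 · 13 · 19 · 29, which has 5 distinct prime factors.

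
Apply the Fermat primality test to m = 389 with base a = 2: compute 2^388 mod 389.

2^1 ≡ 2 (mod 389)
2^2 ≡ 2^2 = 4 ≡ 4 (mod 389)
2^4 ≡ 4^2 = 16 ≡ 16 (mod 389)
2^8 ≡ 16^2 = 256 ≡ 256 (mod 389)
2^16 ≡ 256^2 = 65536 ≡ 184 (mod 389)
2^32 ≡ 184^2 = 33856 ≡ 13 (mod 389)
2^64 ≡ 13^2 = 169 ≡ 169 (mod 389)
2^128 ≡ 169^2 = 28561 ≡ 164 (mod 389)
2^256 ≡ 164^2 = 26896 ≡ 55 (mod 389)
388 = 256 + 128 + 4 in binary powers of 2.
So 2^388 ≡ 55 · 164 · 16 ≡ 1 (mod 389).
Since the result is 1, base 2 gives no evidence that 389 is composite.

1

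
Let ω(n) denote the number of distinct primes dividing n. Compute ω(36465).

5

36465 = 3 · 12155
12155 = 5 · 2431
2431 = 11 · 221
221 = 13 · 17
36465 = 3 · 5 · 11 · 13 · 17, which has 5 distinct prime factors.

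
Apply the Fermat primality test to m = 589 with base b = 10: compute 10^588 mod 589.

349

10^1 ≡ 10 (mod 589)
10^2 ≡ 10^2 = 100 ≡ 100 (mod 589)
10^4 ≡ 100^2 = 10000 ≡ 576 (mod 589)
10^8 ≡ 576^2 = 331776 ≡ 169 (mod 589)
10^16 ≡ 169^2 = 28561 ≡ 289 (mod 589)
10^32 ≡ 289^2 = 83521 ≡ 472 (mod 589)
10^64 ≡ 472^2 = 222784 ≡ 142 (mod 589)
10^128 ≡ 142^2 = 20164 ≡ 138 (mod 589)
10^256 ≡ 138^2 = 19044 ≡ 196 (mod 589)
10^512 ≡ 196^2 = 38416 ≡ 131 (mod 589)
588 = 512 + 64 + 8 + 4 in binary powers of 2.
So 10^588 ≡ 131 · 142 · 169 · 576 ≡ 349 (mod 589).
Since 349 ≠ 1, base 10 is a Fermat witness: 589 is composite.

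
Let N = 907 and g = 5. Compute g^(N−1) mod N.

5^1 ≡ 5 (mod 907)
5^2 ≡ 5^2 = 25 ≡ 25 (mod 907)
5^4 ≡ 25^2 = 625 ≡ 625 (mod 907)
5^8 ≡ 625^2 = 390625 ≡ 615 (mod 907)
5^16 ≡ 615^2 = 378225 ≡ 6 (mod 907)
5^32 ≡ 6^2 = 36 ≡ 36 (mod 907)
5^64 ≡ 36^2 = 1296 ≡ 389 (mod 907)
5^128 ≡ 389^2 = 151321 ≡ 759 (mod 907)
5^256 ≡ 759^2 = 576081 ≡ 136 (mod 907)
5^512 ≡ 136^2 = 18496 ≡ 356 (mod 907)
906 = 512 + 256 + 128 + 8 + 2 in binary powers of 2.
So 5^906 ≡ 356 · 136 · 759 · 615 · 25 ≡ 1 (mod 907).
Since the result is 1, base 5 gives no evidence that 907 is composite.

1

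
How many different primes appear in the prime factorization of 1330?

1330 = 2 · 665
665 = 5 · 133
133 = 7 · 19
1330 = 2 · 5 · 7 · 19, which has 4 distinct prime factors.

4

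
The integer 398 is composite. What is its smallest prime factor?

2

398 is even: 2 divides it.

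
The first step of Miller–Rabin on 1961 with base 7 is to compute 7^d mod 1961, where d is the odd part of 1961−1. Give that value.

1961 − 1 = 1960 = 2^3 · 245, so d = 245.
7^1 ≡ 7 (mod 1961)
7^2 ≡ 7^2 = 49 ≡ 49 (mod 1961)
7^4 ≡ 49^2 = 2401 ≡ 440 (mod 1961)
7^8 ≡ 440^2 = 193600 ≡ 1422 (mod 1961)
7^16 ≡ 1422^2 = 2022084 ≡ 293 (mod 1961)
7^32 ≡ 293^2 = 85849 ≡ 1526 (mod 1961)
7^64 ≡ 1526^2 = 2328676 ≡ 969 (mod 1961)
7^128 ≡ 969^2 = 938961 ≡ 1603 (mod 1961)
245 = 128 + 64 + 32 + 16 + 4 + 1 in binary powers of 2.
So 7^245 ≡ 1603 · 969 · 1526 · 293 · 440 · 7 ≡ 1418 (mod 1961).
Squaring chain: 1418 → 699 → 312; never reaches −1, so base 7 is a Miller–Rabin witness that 1961 is composite.

1418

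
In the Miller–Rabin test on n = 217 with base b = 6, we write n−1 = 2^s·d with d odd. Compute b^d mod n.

216

217 − 1 = 216 = 2^3 · 27, so d = 27.
6^1 ≡ 6 (mod 217)
6^2 ≡ 6^2 = 36 ≡ 36 (mod 217)
6^4 ≡ 36^2 = 1296 ≡ 211 (mod 217)
6^8 ≡ 211^2 = 44521 ≡ 36 (mod 217)
6^16 ≡ 36^2 = 1296 ≡ 211 (mod 217)
27 = 16 + 8 + 2 + 1 in binary powers of 2.
So 6^27 ≡ 211 · 36 · 36 · 6 ≡ 216 (mod 217).
Since 6^d ≡ 216 (mod 217), base 6 does not prove 217 composite.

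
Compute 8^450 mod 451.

122

8^1 ≡ 8 (mod 451)
8^2 ≡ 8^2 = 64 ≡ 64 (mod 451)
8^4 ≡ 64^2 = 4096 ≡ 37 (mod 451)
8^8 ≡ 37^2 = 1369 ≡ 16 (mod 451)
8^16 ≡ 16^2 = 256 ≡ 256 (mod 451)
8^32 ≡ 256^2 = 65536 ≡ 141 (mod 451)
8^64 ≡ 141^2 = 19881 ≡ 37 (mod 451)
8^128 ≡ 37^2 = 1369 ≡ 16 (mod 451)
8^256 ≡ 16^2 = 256 ≡ 256 (mod 451)
450 = 256 + 128 + 64 + 2 in binary powers of 2.
So 8^450 ≡ 256 · 16 · 37 · 64 ≡ 122 (mod 451).
Since 122 ≠ 1, base 8 is a Fermat witness: 451 is composite.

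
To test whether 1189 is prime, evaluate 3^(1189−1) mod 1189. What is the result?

1147

3^1 ≡ 3 (mod 1189)
3^2 ≡ 3^2 = 9 ≡ 9 (mod 1189)
3^4 ≡ 9^2 = 81 ≡ 81 (mod 1189)
3^8 ≡ 81^2 = 6561 ≡ 616 (mod 1189)
3^16 ≡ 616^2 = 379456 ≡ 165 (mod 1189)
3^32 ≡ 165^2 = 27225 ≡ 1067 (mod 1189)
3^64 ≡ 1067^2 = 1138489 ≡ 616 (mod 1189)
3^128 ≡ 616^2 = 379456 ≡ 165 (mod 1189)
3^256 ≡ 165^2 = 27225 ≡ 1067 (mod 1189)
3^512 ≡ 1067^2 = 1138489 ≡ 616 (mod 1189)
3^1024 ≡ 616^2 = 379456 ≡ 165 (mod 1189)
1188 = 1024 + 128 + 32 + 4 in binary powers of 2.
So 3^1188 ≡ 165 · 165 · 1067 · 81 ≡ 1147 (mod 1189).
Since 1147 ≠ 1, base 3 is a Fermat witness: 1189 is composite.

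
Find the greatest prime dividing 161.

161 = 7 · 23
23 is prime.
So 161 = 7 · 23; the largest prime factor is 23.

23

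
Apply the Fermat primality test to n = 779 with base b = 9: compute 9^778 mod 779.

614

9^1 ≡ 9 (mod 779)
9^2 ≡ 9^2 = 81 ≡ 81 (mod 779)
9^4 ≡ 81^2 = 6561 ≡ 329 (mod 779)
9^8 ≡ 329^2 = 108241 ≡ 739 (mod 779)
9^16 ≡ 739^2 = 546121 ≡ 42 (mod 779)
9^32 ≡ 42^2 = 1764 ≡ 206 (mod 779)
9^64 ≡ 206^2 = 42436 ≡ 370 (mod 779)
9^128 ≡ 370^2 = 136900 ≡ 575 (mod 779)
9^256 ≡ 575^2 = 330625 ≡ 329 (mod 779)
9^512 ≡ 329^2 = 108241 ≡ 739 (mod 779)
778 = 512 + 256 + 8 + 2 in binary powers of 2.
So 9^778 ≡ 739 · 329 · 739 · 81 ≡ 614 (mod 779).
Since 614 ≠ 1, base 9 is a Fermat witness: 779 is composite.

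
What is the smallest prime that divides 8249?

8249 is odd.
Digit sum 23, not divisible by 3.
Ends in 9: not divisible by 5.
7: 8249 = 7·1178 + 3
11: 8249 = 11·749 + 10
13: 8249 = 13·634 + 7
17: 8249 = 17·485 + 4
19: 8249 = 19·434 + 3
23: 8249 = 23·358 + 15
29: 8249 = 29·284 + 13
31: 8249 = 31·266 + 3
37: 8249 = 37·222 + 35
41: 8249 = 41·201 + 8
43: 8249 = 43·191 + 36
47: 8249 = 47·175 + 24
53: 8249 = 53·155 + 34
59: 8249 = 59·139 + 48
61: 8249 = 61·135 + 14
67: 8249 = 67·123 + 8
71: 8249 = 71·116 + 13
73: 8249 = 73·113

73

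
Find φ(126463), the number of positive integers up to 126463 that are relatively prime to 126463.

Factor: 126463 = 17 · 43 · 173.
φ(126463) = (17−1) · (43−1) · (173−1) = 16 · 42 · 172 = 115584.

115584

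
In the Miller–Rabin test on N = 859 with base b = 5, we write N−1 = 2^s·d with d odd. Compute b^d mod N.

859 − 1 = 858 = 2^1 · 429, so d = 429.
5^1 ≡ 5 (mod 859)
5^2 ≡ 5^2 = 25 ≡ 25 (mod 859)
5^4 ≡ 25^2 = 625 ≡ 625 (mod 859)
5^8 ≡ 625^2 = 390625 ≡ 639 (mod 859)
5^16 ≡ 639^2 = 408321 ≡ 296 (mod 859)
5^32 ≡ 296^2 = 87616 ≡ 857 (mod 859)
5^64 ≡ 857^2 = 734449 ≡ 4 (mod 859)
5^128 ≡ 4^2 = 16 ≡ 16 (mod 859)
5^256 ≡ 16^2 = 256 ≡ 256 (mod 859)
429 = 256 + 128 + 32 + 8 + 4 + 1 in binary powers of 2.
So 5^429 ≡ 256 · 16 · 857 · 639 · 625 · 5 ≡ 1 (mod 859).
Since 5^d ≡ 1 (mod 859), base 5 does not prove 859 composite.

1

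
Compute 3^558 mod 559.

3^1 ≡ 3 (mod 559)
3^2 ≡ 3^2 = 9 ≡ 9 (mod 559)
3^4 ≡ 9^2 = 81 ≡ 81 (mod 559)
3^8 ≡ 81^2 = 6561 ≡ 412 (mod 559)
3^16 ≡ 412^2 = 169744 ≡ 367 (mod 559)
3^32 ≡ 367^2 = 134689 ≡ 529 (mod 559)
3^64 ≡ 529^2 = 279841 ≡ 341 (mod 559)
3^128 ≡ 341^2 = 116281 ≡ 9 (mod 559)
3^256 ≡ 9^2 = 81 ≡ 81 (mod 559)
3^512 ≡ 81^2 = 6561 ≡ 412 (mod 559)
558 = 512 + 32 + 8 + 4 + 2 in binary powers of 2.
So 3^558 ≡ 412 · 529 · 412 · 81 · 9 ≡ 391 (mod 559).
Since 391 ≠ 1, base 3 is a Fermat witness: 559 is composite.

391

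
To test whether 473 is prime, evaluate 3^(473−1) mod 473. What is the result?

3^1 ≡ 3 (mod 473)
3^2 ≡ 3^2 = 9 ≡ 9 (mod 473)
3^4 ≡ 9^2 = 81 ≡ 81 (mod 473)
3^8 ≡ 81^2 = 6561 ≡ 412 (mod 473)
3^16 ≡ 412^2 = 169744 ≡ 410 (mod 473)
3^32 ≡ 410^2 = 168100 ≡ 185 (mod 473)
3^64 ≡ 185^2 = 34225 ≡ 169 (mod 473)
3^128 ≡ 169^2 = 28561 ≡ 181 (mod 473)
3^256 ≡ 181^2 = 32761 ≡ 124 (mod 473)
472 = 256 + 128 + 64 + 16 + 8 in binary powers of 2.
So 3^472 ≡ 124 · 181 · 169 · 410 · 412 ≡ 53 (mod 473).
Since 53 ≠ 1, base 3 is a Fermat witness: 473 is composite.

53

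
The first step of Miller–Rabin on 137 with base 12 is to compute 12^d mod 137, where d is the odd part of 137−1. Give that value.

137 − 1 = 136 = 2^3 · 17, so d = 17.
12^1 ≡ 12 (mod 137)
12^2 ≡ 12^2 = 144 ≡ 7 (mod 137)
12^4 ≡ 7^2 = 49 ≡ 49 (mod 137)
12^8 ≡ 49^2 = 2401 ≡ 72 (mod 137)
12^16 ≡ 72^2 = 5184 ≡ 115 (mod 137)
17 = 16 + 1 in binary powers of 2.
So 12^17 ≡ 115 · 12 ≡ 10 (mod 137).
Squaring chain: 10 → 100 → 136; reaches −1, so base 12 does not prove 137 composite.

10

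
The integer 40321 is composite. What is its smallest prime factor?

40321 is odd.
Digit sum 10, not divisible by 3.
Ends in 1: not divisible by 5.
7: 40321 = 7·5760 + 1
11: 40321 = 11·3665 + 6
13: 40321 = 13·3101 + 8
17: 40321 = 17·2371 + 14
19: 40321 = 19·2122 + 3
23: 40321 = 23·1753 + 2
29: 40321 = 29·1390 + 11
31: 40321 = 31·1300 + 21
37: 40321 = 37·1089 + 28
41: 40321 = 41·983 + 18
43: 40321 = 43·937 + 30
47: 40321 = 47·857 + 42
53: 40321 = 53·760 + 41
59: 40321 = 59·683 + 24
61: 40321 = 61·661

61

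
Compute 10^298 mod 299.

10^1 ≡ 10 (mod 299)
10^2 ≡ 10^2 = 100 ≡ 100 (mod 299)
10^4 ≡ 100^2 = 10000 ≡ 133 (mod 299)
10^8 ≡ 133^2 = 17689 ≡ 48 (mod 299)
10^16 ≡ 48^2 = 2304 ≡ 211 (mod 299)
10^32 ≡ 211^2 = 44521 ≡ 269 (mod 299)
10^64 ≡ 269^2 = 72361 ≡ 3 (mod 299)
10^128 ≡ 3^2 = 9 ≡ 9 (mod 299)
10^256 ≡ 9^2 = 81 ≡ 81 (mod 299)
298 = 256 + 32 + 8 + 2 in binary powers of 2.
So 10^298 ≡ 81 · 269 · 48 · 100 ≡ 289 (mod 299).
Since 289 ≠ 1, base 10 is a Fermat witness: 299 is composite.

289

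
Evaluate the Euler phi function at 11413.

11200

Factor: 11413 = 101 · 113.
φ(11413) = (101−1) · (113−1) = 100 · 112 = 11200.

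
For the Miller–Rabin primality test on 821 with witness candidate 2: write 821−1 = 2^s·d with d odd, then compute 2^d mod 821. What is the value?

295

821 − 1 = 820 = 2^2 · 205, so d = 205.
2^1 ≡ 2 (mod 821)
2^2 ≡ 2^2 = 4 ≡ 4 (mod 821)
2^4 ≡ 4^2 = 16 ≡ 16 (mod 821)
2^8 ≡ 16^2 = 256 ≡ 256 (mod 821)
2^16 ≡ 256^2 = 65536 ≡ 677 (mod 821)
2^32 ≡ 677^2 = 458329 ≡ 211 (mod 821)
2^64 ≡ 211^2 = 44521 ≡ 187 (mod 821)
2^128 ≡ 187^2 = 34969 ≡ 487 (mod 821)
205 = 128 + 64 + 8 + 4 + 1 in binary powers of 2.
So 2^205 ≡ 487 · 187 · 256 · 16 · 2 ≡ 295 (mod 821).
Squaring chain: 295 → 820; reaches −1, so base 2 does not prove 821 composite.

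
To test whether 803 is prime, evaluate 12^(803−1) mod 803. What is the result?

771

12^1 ≡ 12 (mod 803)
12^2 ≡ 12^2 = 144 ≡ 144 (mod 803)
12^4 ≡ 144^2 = 20736 ≡ 661 (mod 803)
12^8 ≡ 661^2 = 436921 ≡ 89 (mod 803)
12^16 ≡ 89^2 = 7921 ≡ 694 (mod 803)
12^32 ≡ 694^2 = 481636 ≡ 639 (mod 803)
12^64 ≡ 639^2 = 408321 ≡ 397 (mod 803)
12^128 ≡ 397^2 = 157609 ≡ 221 (mod 803)
12^256 ≡ 221^2 = 48841 ≡ 661 (mod 803)
12^512 ≡ 661^2 = 436921 ≡ 89 (mod 803)
802 = 512 + 256 + 32 + 2 in binary powers of 2.
So 12^802 ≡ 89 · 661 · 639 · 144 ≡ 771 (mod 803).
Since 771 ≠ 1, base 12 is a Fermat witness: 803 is composite.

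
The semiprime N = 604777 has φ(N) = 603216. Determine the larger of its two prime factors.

φ(n) = (p−1)(q−1) = n − (p+q) + 1, so p + q = 604777 − 603216 + 1 = 1562.
p and q are the roots of t² − 1562t + 604777 = 0.
Discriminant: 1562² − 4·604777 = 2439844 − 2419108 = 20736; √20736 = 144.
q = (1562 − 144)/2 = 709, p = (1562 + 144)/2 = 853.
Check: 709 · 853 = 604777.

853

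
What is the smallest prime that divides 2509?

2509 is odd.
Digit sum 16, not divisible by 3.
Ends in 9: not divisible by 5.
7: 2509 = 7·358 + 3
11: 2509 = 11·228 + 1
13: 2509 = 13·193

13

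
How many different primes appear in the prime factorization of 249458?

249458 = 2 · 124729
124729 = 11 · 11339
11339 = 17 · 667
667 = 23 · 29
249458 = 2 · 11 · 17 · 23 · 29, which has 5 distinct prime factors.

5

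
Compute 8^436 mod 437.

8^1 ≡ 8 (mod 437)
8^2 ≡ 8^2 = 64 ≡ 64 (mod 437)
8^4 ≡ 64^2 = 4096 ≡ 163 (mod 437)
8^8 ≡ 163^2 = 26569 ≡ 349 (mod 437)
8^16 ≡ 349^2 = 121801 ≡ 315 (mod 437)
8^32 ≡ 315^2 = 99225 ≡ 26 (mod 437)
8^64 ≡ 26^2 = 676 ≡ 239 (mod 437)
8^128 ≡ 239^2 = 57121 ≡ 311 (mod 437)
8^256 ≡ 311^2 = 96721 ≡ 144 (mod 437)
436 = 256 + 128 + 32 + 16 + 4 in binary powers of 2.
So 8^436 ≡ 144 · 311 · 26 · 315 · 163 ≡ 334 (mod 437).
Since 334 ≠ 1, base 8 is a Fermat witness: 437 is composite.

334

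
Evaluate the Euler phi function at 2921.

Factor: 2921 = 23 · 127.
φ(2921) = (23−1) · (127−1) = 22 · 126 = 2772.

2772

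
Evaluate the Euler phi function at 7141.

6912

Factor: 7141 = 37 · 193.
φ(7141) = (37−1) · (193−1) = 36 · 192 = 6912.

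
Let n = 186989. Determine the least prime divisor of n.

186989 is odd.
Digit sum 41, not divisible by 3.
Ends in 9: not divisible by 5.
7: 186989 = 7·26712 + 5
11: 186989 = 11·16999

11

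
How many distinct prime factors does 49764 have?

49764 = 2^2 · 12441
12441 = 3 · 4147
4147 = 11 · 377
377 = 13 · 29
49764 = 2^2 · 3 · 11 · 13 · 29, which has 5 distinct prime factors.

5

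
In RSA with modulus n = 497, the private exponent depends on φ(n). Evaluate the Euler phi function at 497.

420

Factor: 497 = 7 · 71.
φ(497) = (7−1) · (71−1) = 6 · 70 = 420.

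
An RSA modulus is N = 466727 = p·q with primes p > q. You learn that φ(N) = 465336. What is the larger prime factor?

φ(n) = (p−1)(q−1) = n − (p+q) + 1, so p + q = 466727 − 465336 + 1 = 1392.
p and q are the roots of t² − 1392t + 466727 = 0.
Discriminant: 1392² − 4·466727 = 1937664 − 1866908 = 70756; √70756 = 266.
q = (1392 − 266)/2 = 563, p = (1392 + 266)/2 = 829.
Check: 563 · 829 = 466727.

829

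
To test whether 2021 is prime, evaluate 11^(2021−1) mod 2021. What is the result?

1741

11^1 ≡ 11 (mod 2021)
11^2 ≡ 11^2 = 121 ≡ 121 (mod 2021)
11^4 ≡ 121^2 = 14641 ≡ 494 (mod 2021)
11^8 ≡ 494^2 = 244036 ≡ 1516 (mod 2021)
11^16 ≡ 1516^2 = 2298256 ≡ 379 (mod 2021)
11^32 ≡ 379^2 = 143641 ≡ 150 (mod 2021)
11^64 ≡ 150^2 = 22500 ≡ 269 (mod 2021)
11^128 ≡ 269^2 = 72361 ≡ 1626 (mod 2021)
11^256 ≡ 1626^2 = 2643876 ≡ 408 (mod 2021)
11^512 ≡ 408^2 = 166464 ≡ 742 (mod 2021)
11^1024 ≡ 742^2 = 550564 ≡ 852 (mod 2021)
2020 = 1024 + 512 + 256 + 128 + 64 + 32 + 4 in binary powers of 2.
So 11^2020 ≡ 852 · 742 · 408 · 1626 · 269 · 150 · 494 ≡ 1741 (mod 2021).
Since 1741 ≠ 1, base 11 is a Fermat witness: 2021 is composite.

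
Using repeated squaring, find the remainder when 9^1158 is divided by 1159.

9^1 ≡ 9 (mod 1159)
9^2 ≡ 9^2 = 81 ≡ 81 (mod 1159)
9^4 ≡ 81^2 = 6561 ≡ 766 (mod 1159)
9^8 ≡ 766^2 = 586756 ≡ 302 (mod 1159)
9^16 ≡ 302^2 = 91204 ≡ 802 (mod 1159)
9^32 ≡ 802^2 = 643204 ≡ 1118 (mod 1159)
9^64 ≡ 1118^2 = 1249924 ≡ 522 (mod 1159)
9^128 ≡ 522^2 = 272484 ≡ 119 (mod 1159)
9^256 ≡ 119^2 = 14161 ≡ 253 (mod 1159)
9^512 ≡ 253^2 = 64009 ≡ 264 (mod 1159)
9^1024 ≡ 264^2 = 69696 ≡ 156 (mod 1159)
1158 = 1024 + 128 + 4 + 2 in binary powers of 2.
So 9^1158 ≡ 156 · 119 · 766 · 81 ≡ 790 (mod 1159).
Since 790 ≠ 1, base 9 is a Fermat witness: 1159 is composite.

790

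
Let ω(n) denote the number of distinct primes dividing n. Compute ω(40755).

5

40755 = 3 · 13585
13585 = 5 · 2717
2717 = 11 · 247
247 = 13 · 19
40755 = 3 · 5 · 11 · 13 · 19, which has 5 distinct prime factors.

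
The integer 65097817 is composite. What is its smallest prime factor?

65097817 is odd.
Digit sum 43, not divisible by 3.
Ends in 7: not divisible by 5.
7: 65097817 = 7·9299688 + 1
11: 65097817 = 11·5917983 + 4
13: 65097817 = 13·5007524 + 5
17: 65097817 = 17·3829283 + 6
19: 65097817 = 19·3426200 + 17
23: 65097817 = 23·2830339 + 20
29: 65097817 = 29·2244752 + 9
31: 65097817 = 31·2099929 + 18
37: 65097817 = 37·1759400 + 17
41: 65097817 = 41·1587751 + 26
43: 65097817 = 43·1513902 + 31
47: 65097817 = 47·1385059 + 44
53: 65097817 = 53·1228260 + 37
59: 65097817 = 59·1103352 + 49
61: 65097817 = 61·1067177 + 20
67: 65097817 = 67·971609 + 14
71: 65097817 = 71·916870 + 47
73: 65097817 = 73·891750 + 67
79: 65097817 = 79·824023

79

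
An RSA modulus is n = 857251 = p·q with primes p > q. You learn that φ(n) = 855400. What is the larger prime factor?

941

φ(n) = (p−1)(q−1) = n − (p+q) + 1, so p + q = 857251 − 855400 + 1 = 1852.
p and q are the roots of t² − 1852t + 857251 = 0.
Discriminant: 1852² − 4·857251 = 3429904 − 3429004 = 900; √900 = 30.
q = (1852 − 30)/2 = 911, p = (1852 + 30)/2 = 941.
Check: 911 · 941 = 857251.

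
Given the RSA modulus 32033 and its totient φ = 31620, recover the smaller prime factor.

φ(n) = (p−1)(q−1) = n − (p+q) + 1, so p + q = 32033 − 31620 + 1 = 414.
p and q are the roots of t² − 414t + 32033 = 0.
Discriminant: 414² − 4·32033 = 171396 − 128132 = 43264; √43264 = 208.
q = (414 − 208)/2 = 103, p = (414 + 208)/2 = 311.
Check: 103 · 311 = 32033.

103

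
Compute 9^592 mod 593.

1

9^1 ≡ 9 (mod 593)
9^2 ≡ 9^2 = 81 ≡ 81 (mod 593)
9^4 ≡ 81^2 = 6561 ≡ 38 (mod 593)
9^8 ≡ 38^2 = 1444 ≡ 258 (mod 593)
9^16 ≡ 258^2 = 66564 ≡ 148 (mod 593)
9^32 ≡ 148^2 = 21904 ≡ 556 (mod 593)
9^64 ≡ 556^2 = 309136 ≡ 183 (mod 593)
9^128 ≡ 183^2 = 33489 ≡ 281 (mod 593)
9^256 ≡ 281^2 = 78961 ≡ 92 (mod 593)
9^512 ≡ 92^2 = 8464 ≡ 162 (mod 593)
592 = 512 + 64 + 16 in binary powers of 2.
So 9^592 ≡ 162 · 183 · 148 ≡ 1 (mod 593).
Since the result is 1, base 9 gives no evidence that 593 is composite.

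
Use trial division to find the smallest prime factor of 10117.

67

10117 is odd.
Digit sum 10, not divisible by 3.
Ends in 7: not divisible by 5.
7: 10117 = 7·1445 + 2
11: 10117 = 11·919 + 8
13: 10117 = 13·778 + 3
17: 10117 = 17·595 + 2
19: 10117 = 19·532 + 9
23: 10117 = 23·439 + 20
29: 10117 = 29·348 + 25
31: 10117 = 31·326 + 11
37: 10117 = 37·273 + 16
41: 10117 = 41·246 + 31
43: 10117 = 43·235 + 12
47: 10117 = 47·215 + 12
53: 10117 = 53·190 + 47
59: 10117 = 59·171 + 28
61: 10117 = 61·165 + 52
67: 10117 = 67·151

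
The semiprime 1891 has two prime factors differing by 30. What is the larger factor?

Since p = q + 30, we have 1891 = q(q + 30), so q² + 30q − 1891 = 0.
Discriminant: 30² + 4·1891 = 900 + 7564 = 8464; √8464 = 92.
q = (−30 + 92)/2 = 31, and p = q + 30 = 61.
Check: 31 · 61 = 1891.

61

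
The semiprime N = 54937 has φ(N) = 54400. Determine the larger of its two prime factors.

φ(n) = (p−1)(q−1) = n − (p+q) + 1, so p + q = 54937 − 54400 + 1 = 538.
p and q are the roots of t² − 538t + 54937 = 0.
Discriminant: 538² − 4·54937 = 289444 − 219748 = 69696; √69696 = 264.
q = (538 − 264)/2 = 137, p = (538 + 264)/2 = 401.
Check: 137 · 401 = 54937.

401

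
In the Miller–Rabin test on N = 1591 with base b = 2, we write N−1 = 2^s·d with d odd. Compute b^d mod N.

156

1591 − 1 = 1590 = 2^1 · 795, so d = 795.
2^1 ≡ 2 (mod 1591)
2^2 ≡ 2^2 = 4 ≡ 4 (mod 1591)
2^4 ≡ 4^2 = 16 ≡ 16 (mod 1591)
2^8 ≡ 16^2 = 256 ≡ 256 (mod 1591)
2^16 ≡ 256^2 = 65536 ≡ 305 (mod 1591)
2^32 ≡ 305^2 = 93025 ≡ 747 (mod 1591)
2^64 ≡ 747^2 = 558009 ≡ 1159 (mod 1591)
2^128 ≡ 1159^2 = 1343281 ≡ 477 (mod 1591)
2^256 ≡ 477^2 = 227529 ≡ 16 (mod 1591)
2^512 ≡ 16^2 = 256 ≡ 256 (mod 1591)
795 = 512 + 256 + 16 + 8 + 2 + 1 in binary powers of 2.
So 2^795 ≡ 256 · 16 · 305 · 256 · 4 · 2 ≡ 156 (mod 1591).
Squaring chain: 156; never reaches −1, so base 2 is a Miller–Rabin witness that 1591 is composite.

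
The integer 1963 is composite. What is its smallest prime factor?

1963 is odd.
Digit sum 19, not divisible by 3.
Ends in 3: not divisible by 5.
7: 1963 = 7·280 + 3
11: 1963 = 11·178 + 5
13: 1963 = 13·151

13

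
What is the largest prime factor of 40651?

40651 = 13 · 3127
3127 = 53 · 59
59 is prime.
So 40651 = 13 · 53 · 59; the largest prime factor is 59.

59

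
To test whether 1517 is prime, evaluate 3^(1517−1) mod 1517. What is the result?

3^1 ≡ 3 (mod 1517)
3^2 ≡ 3^2 = 9 ≡ 9 (mod 1517)
3^4 ≡ 9^2 = 81 ≡ 81 (mod 1517)
3^8 ≡ 81^2 = 6561 ≡ 493 (mod 1517)
3^16 ≡ 493^2 = 243049 ≡ 329 (mod 1517)
3^32 ≡ 329^2 = 108241 ≡ 534 (mod 1517)
3^64 ≡ 534^2 = 285156 ≡ 1477 (mod 1517)
3^128 ≡ 1477^2 = 2181529 ≡ 83 (mod 1517)
3^256 ≡ 83^2 = 6889 ≡ 821 (mod 1517)
3^512 ≡ 821^2 = 674041 ≡ 493 (mod 1517)
3^1024 ≡ 493^2 = 243049 ≡ 329 (mod 1517)
1516 = 1024 + 256 + 128 + 64 + 32 + 8 + 4 in binary powers of 2.
So 3^1516 ≡ 329 · 821 · 83 · 1477 · 534 · 493 · 81 ≡ 81 (mod 1517).
Since 81 ≠ 1, base 3 is a Fermat witness: 1517 is composite.

81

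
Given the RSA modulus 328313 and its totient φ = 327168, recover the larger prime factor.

φ(n) = (p−1)(q−1) = n − (p+q) + 1, so p + q = 328313 − 327168 + 1 = 1146.
p and q are the roots of t² − 1146t + 328313 = 0.
Discriminant: 1146² − 4·328313 = 1313316 − 1313252 = 64; √64 = 8.
q = (1146 − 8)/2 = 569, p = (1146 + 8)/2 = 577.
Check: 569 · 577 = 328313.

577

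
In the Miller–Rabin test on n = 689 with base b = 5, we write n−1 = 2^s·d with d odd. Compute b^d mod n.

359

689 − 1 = 688 = 2^4 · 43, so d = 43.
5^1 ≡ 5 (mod 689)
5^2 ≡ 5^2 = 25 ≡ 25 (mod 689)
5^4 ≡ 25^2 = 625 ≡ 625 (mod 689)
5^8 ≡ 625^2 = 390625 ≡ 651 (mod 689)
5^16 ≡ 651^2 = 423801 ≡ 66 (mod 689)
5^32 ≡ 66^2 = 4356 ≡ 222 (mod 689)
43 = 32 + 8 + 2 + 1 in binary powers of 2.
So 5^43 ≡ 222 · 651 · 25 · 5 ≡ 359 (mod 689).
Squaring chain: 359 → 38 → 66 → 222; never reaches −1, so base 5 is a Miller–Rabin witness that 689 is composite.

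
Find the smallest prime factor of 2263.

31

2263 is odd.
Digit sum 13, not divisible by 3.
Ends in 3: not divisible by 5.
7: 2263 = 7·323 + 2
11: 2263 = 11·205 + 8
13: 2263 = 13·174 + 1
17: 2263 = 17·133 + 2
19: 2263 = 19·119 + 2
23: 2263 = 23·98 + 9
29: 2263 = 29·78 + 1
31: 2263 = 31·73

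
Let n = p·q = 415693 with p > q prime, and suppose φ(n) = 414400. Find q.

593

φ(n) = (p−1)(q−1) = n − (p+q) + 1, so p + q = 415693 − 414400 + 1 = 1294.
p and q are the roots of t² − 1294t + 415693 = 0.
Discriminant: 1294² − 4·415693 = 1674436 − 1662772 = 11664; √11664 = 108.
q = (1294 − 108)/2 = 593, p = (1294 + 108)/2 = 701.
Check: 593 · 701 = 415693.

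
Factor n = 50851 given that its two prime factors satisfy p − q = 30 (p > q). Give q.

211

Since p = q + 30, we have 50851 = q(q + 30), so q² + 30q − 50851 = 0.
Discriminant: 30² + 4·50851 = 900 + 203404 = 204304; √204304 = 452.
q = (−30 + 452)/2 = 211, and p = q + 30 = 241.
Check: 211 · 241 = 50851.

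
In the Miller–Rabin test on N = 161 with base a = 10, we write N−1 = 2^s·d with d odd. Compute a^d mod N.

161 − 1 = 160 = 2^5 · 5, so d = 5.
10^1 ≡ 10 (mod 161)
10^2 ≡ 10^2 = 100 ≡ 100 (mod 161)
10^4 ≡ 100^2 = 10000 ≡ 18 (mod 161)
5 = 4 + 1 in binary powers of 2.
So 10^5 ≡ 18 · 10 ≡ 19 (mod 161).
Squaring chain: 19 → 39 → 72 → 32 → 58; never reaches −1, so base 10 is a Miller–Rabin witness that 161 is composite.

19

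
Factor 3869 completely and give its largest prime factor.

73

3869 = 53 · 73
73 is prime.
So 3869 = 53 · 73; the largest prime factor is 73.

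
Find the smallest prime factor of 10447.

10447 is odd.
Digit sum 16, not divisible by 3.
Ends in 7: not divisible by 5.
7: 10447 = 7·1492 + 3
11: 10447 = 11·949 + 8
13: 10447 = 13·803 + 8
17: 10447 = 17·614 + 9
19: 10447 = 19·549 + 16
23: 10447 = 23·454 + 5
29: 10447 = 29·360 + 7
31: 10447 = 31·337

31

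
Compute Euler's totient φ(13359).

Factor: 13359 = 3 · 61 · 73.
φ(13359) = (3−1) · (61−1) · (73−1) = 2 · 60 · 72 = 8640.

8640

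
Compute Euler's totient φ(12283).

Factor: 12283 = 71 · 173.
φ(12283) = (71−1) · (173−1) = 70 · 172 = 12040.

12040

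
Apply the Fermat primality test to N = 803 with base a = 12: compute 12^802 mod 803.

12^1 ≡ 12 (mod 803)
12^2 ≡ 12^2 = 144 ≡ 144 (mod 803)
12^4 ≡ 144^2 = 20736 ≡ 661 (mod 803)
12^8 ≡ 661^2 = 436921 ≡ 89 (mod 803)
12^16 ≡ 89^2 = 7921 ≡ 694 (mod 803)
12^32 ≡ 694^2 = 481636 ≡ 639 (mod 803)
12^64 ≡ 639^2 = 408321 ≡ 397 (mod 803)
12^128 ≡ 397^2 = 157609 ≡ 221 (mod 803)
12^256 ≡ 221^2 = 48841 ≡ 661 (mod 803)
12^512 ≡ 661^2 = 436921 ≡ 89 (mod 803)
802 = 512 + 256 + 32 + 2 in binary powers of 2.
So 12^802 ≡ 89 · 661 · 639 · 144 ≡ 771 (mod 803).
Since 771 ≠ 1, base 12 is a Fermat witness: 803 is composite.

771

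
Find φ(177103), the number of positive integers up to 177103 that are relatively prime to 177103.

Factor: 177103 = 29 · 31 · 197.
φ(177103) = (29−1) · (31−1) · (197−1) = 28 · 30 · 196 = 164640.

164640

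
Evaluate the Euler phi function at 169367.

Factor: 169367 = 11 · 89 · 173.
φ(169367) = (11−1) · (89−1) · (173−1) = 10 · 88 · 172 = 151360.

151360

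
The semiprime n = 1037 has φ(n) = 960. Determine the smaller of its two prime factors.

17

φ(n) = (p−1)(q−1) = n − (p+q) + 1, so p + q = 1037 − 960 + 1 = 78.
p and q are the roots of t² − 78t + 1037 = 0.
Discriminant: 78² − 4·1037 = 6084 − 4148 = 1936; √1936 = 44.
q = (78 − 44)/2 = 17, p = (78 + 44)/2 = 61.
Check: 17 · 61 = 1037.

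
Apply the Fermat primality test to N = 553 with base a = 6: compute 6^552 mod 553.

6^1 ≡ 6 (mod 553)
6^2 ≡ 6^2 = 36 ≡ 36 (mod 553)
6^4 ≡ 36^2 = 1296 ≡ 190 (mod 553)
6^8 ≡ 190^2 = 36100 ≡ 155 (mod 553)
6^16 ≡ 155^2 = 24025 ≡ 246 (mod 553)
6^32 ≡ 246^2 = 60516 ≡ 239 (mod 553)
6^64 ≡ 239^2 = 57121 ≡ 162 (mod 553)
6^128 ≡ 162^2 = 26244 ≡ 253 (mod 553)
6^256 ≡ 253^2 = 64009 ≡ 414 (mod 553)
6^512 ≡ 414^2 = 171396 ≡ 519 (mod 553)
552 = 512 + 32 + 8 in binary powers of 2.
So 6^552 ≡ 519 · 239 · 155 ≡ 204 (mod 553).
Since 204 ≠ 1, base 6 is a Fermat witness: 553 is composite.

204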